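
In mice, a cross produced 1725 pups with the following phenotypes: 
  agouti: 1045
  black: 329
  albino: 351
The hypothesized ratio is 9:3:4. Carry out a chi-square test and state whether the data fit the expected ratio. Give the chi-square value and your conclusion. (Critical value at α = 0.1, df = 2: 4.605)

Total ratio parts = 16. Expected numbers out of 1725:
  agouti: 1725 × 9/16 = 970.3125
  black: 1725 × 3/16 = 323.4375
  albino: 1725 × 4/16 = 431.25
χ² = Σ (O − E)² / E
  agouti: (1045 − 970.3125)² / 970.3125 = 5.7489
  black: (329 − 323.4375)² / 323.4375 = 0.0957
  albino: (351 − 431.25)² / 431.25 = 14.9335
χ² = 5.7489 + 0.0957 + 14.9335 = 20.7781 ≈ 20.778
Degrees of freedom = 3 − 1 = 2; critical value at α = 0.1 is 4.605.
Since 20.778 > 4.605, we reject the null hypothesis — the data do not fit the 9:3:4 ratio.

20.778; not consistent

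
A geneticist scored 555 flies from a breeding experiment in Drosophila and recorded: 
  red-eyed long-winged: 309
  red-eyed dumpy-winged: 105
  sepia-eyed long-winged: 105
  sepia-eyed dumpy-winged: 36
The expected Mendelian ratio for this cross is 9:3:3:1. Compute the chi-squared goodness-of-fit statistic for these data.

0.099

Under the 9:3:3:1 hypothesis (Σ ratio = 16, N = 555):
  red-eyed long-winged: 555 × 9/16 = 312.1875
  red-eyed dumpy-winged: 555 × 3/16 = 104.0625
  sepia-eyed long-winged: 555 × 3/16 = 104.0625
  sepia-eyed dumpy-winged: 555 × 1/16 = 34.6875
χ² = Σ (O − E)² / E
  red-eyed long-winged: (309 − 312.1875)² / 312.1875 = 0.0325
  red-eyed dumpy-winged: (105 − 104.0625)² / 104.0625 = 0.0084
  sepia-eyed long-winged: (105 − 104.0625)² / 104.0625 = 0.0084
  sepia-eyed dumpy-winged: (36 − 34.6875)² / 34.6875 = 0.0497
χ² = 0.0325 + 0.0084 + 0.0084 + 0.0497 = 0.099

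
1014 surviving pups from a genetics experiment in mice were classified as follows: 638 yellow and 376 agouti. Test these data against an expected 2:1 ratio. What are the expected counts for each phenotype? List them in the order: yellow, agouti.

676, 338

Expected counts for N = 1014 under a 2:1 ratio (total parts = 3):
  yellow: 1014 × 2/3 = 676
  agouti: 1014 × 1/3 = 338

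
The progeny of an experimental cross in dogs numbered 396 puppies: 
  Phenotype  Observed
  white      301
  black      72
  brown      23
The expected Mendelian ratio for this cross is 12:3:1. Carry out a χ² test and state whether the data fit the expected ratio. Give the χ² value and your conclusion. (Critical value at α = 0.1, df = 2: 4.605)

0.246; consistent

Total ratio parts = 16. Expected numbers out of 396:
  white: 396 × 12/16 = 297
  black: 396 × 3/16 = 74.25
  brown: 396 × 1/16 = 24.75
χ² = Σ (O − E)² / E
  white: (301 − 297)² / 297 = 0.0539
  black: (72 − 74.25)² / 74.25 = 0.0682
  brown: (23 − 24.75)² / 24.75 = 0.1237
χ² = 0.0539 + 0.0682 + 0.1237 = 0.2458 ≈ 0.246
Degrees of freedom = 3 − 1 = 2; critical value at α = 0.1 is 4.605.
Since 0.246 < 4.605, we fail to reject the null hypothesis — the data are consistent with the 12:3:1 ratio.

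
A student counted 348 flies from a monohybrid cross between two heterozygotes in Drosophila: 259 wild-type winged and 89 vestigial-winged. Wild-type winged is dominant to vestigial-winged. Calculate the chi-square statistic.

For a monohybrid cross between heterozygotes with complete dominance, the expected phenotypic ratio is 3:1.
Total ratio parts = 4. Expected numbers out of 348:
  wild-type winged: 348 × 3/4 = 261
  vestigial-winged: 348 × 1/4 = 87
χ² = Σ (O − E)² / E
  wild-type winged: (259 − 261)² / 261 = 0.0153
  vestigial-winged: (89 − 87)² / 87 = 0.0460
χ² = 0.0153 + 0.0460 = 0.0613 ≈ 0.061

0.061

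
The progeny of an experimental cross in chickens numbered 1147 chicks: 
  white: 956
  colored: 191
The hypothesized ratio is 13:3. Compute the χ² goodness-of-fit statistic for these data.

3.314

Expected counts for N = 1147 under a 13:3 ratio (total parts = 16):
  white: 1147 × 13/16 = 931.9375
  colored: 1147 × 3/16 = 215.0625
χ² = Σ (O − E)² / E
  white: (956 − 931.9375)² / 931.9375 = 0.6213
  colored: (191 − 215.0625)² / 215.0625 = 2.6923
χ² = 0.6213 + 2.6923 = 3.3136 ≈ 3.314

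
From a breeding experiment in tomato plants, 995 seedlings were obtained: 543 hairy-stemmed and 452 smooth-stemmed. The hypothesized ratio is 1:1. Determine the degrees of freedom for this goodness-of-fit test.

A goodness-of-fit test with 2 phenotype classes has df = 2 − 1 = 1.

1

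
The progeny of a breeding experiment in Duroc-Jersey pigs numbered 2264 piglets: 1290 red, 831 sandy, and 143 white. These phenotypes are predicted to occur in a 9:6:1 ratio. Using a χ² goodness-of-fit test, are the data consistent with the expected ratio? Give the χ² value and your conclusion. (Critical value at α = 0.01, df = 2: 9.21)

0.611; consistent

Under the 9:6:1 hypothesis (Σ ratio = 16, N = 2264):
  red: 2264 × 9/16 = 1273.5
  sandy: 2264 × 6/16 = 849
  white: 2264 × 1/16 = 141.5
χ² = Σ (O − E)² / E
  red: (1290 − 1273.5)² / 1273.5 = 0.2138
  sandy: (831 − 849)² / 849 = 0.3816
  white: (143 − 141.5)² / 141.5 = 0.0159
χ² = 0.2138 + 0.3816 + 0.0159 = 0.6113 ≈ 0.611
Degrees of freedom = 3 − 1 = 2; critical value at α = 0.01 is 9.21.
Since 0.611 < 9.21, we fail to reject the null hypothesis — the data are consistent with the 9:6:1 ratio.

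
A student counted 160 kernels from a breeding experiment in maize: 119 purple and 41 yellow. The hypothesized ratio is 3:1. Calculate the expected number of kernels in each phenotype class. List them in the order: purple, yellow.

120, 40

Under the 3:1 hypothesis (Σ ratio = 4, N = 160):
  purple: 160 × 3/4 = 120
  yellow: 160 × 1/4 = 40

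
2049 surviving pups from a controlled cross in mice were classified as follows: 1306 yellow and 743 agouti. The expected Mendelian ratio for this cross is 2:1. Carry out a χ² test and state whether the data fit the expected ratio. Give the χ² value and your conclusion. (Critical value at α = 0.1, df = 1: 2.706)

Total ratio parts = 3. Expected numbers out of 2049:
  yellow: 2049 × 2/3 = 1366
  agouti: 2049 × 1/3 = 683
χ² = Σ (O − E)² / E
  yellow: (1306 − 1366)² / 1366 = 2.6354
  agouti: (743 − 683)² / 683 = 5.2709
χ² = 2.6354 + 5.2709 = 7.9063 ≈ 7.906
Degrees of freedom = 2 − 1 = 1; critical value at α = 0.1 is 2.706.
Since 7.906 > 2.706, we reject the null hypothesis — the data do not fit the 2:1 ratio.

7.906; not consistent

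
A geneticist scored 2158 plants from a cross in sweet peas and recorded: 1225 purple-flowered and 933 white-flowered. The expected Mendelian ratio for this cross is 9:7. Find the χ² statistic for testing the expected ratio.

0.233

Expected counts for N = 2158 under a 9:7 ratio (total parts = 16):
  purple-flowered: 2158 × 9/16 = 1213.875
  white-flowered: 2158 × 7/16 = 944.125
χ² = Σ (O − E)² / E
  purple-flowered: (1225 − 1213.875)² / 1213.875 = 0.1020
  white-flowered: (933 − 944.125)² / 944.125 = 0.1311
χ² = 0.1020 + 0.1311 = 0.2331 ≈ 0.233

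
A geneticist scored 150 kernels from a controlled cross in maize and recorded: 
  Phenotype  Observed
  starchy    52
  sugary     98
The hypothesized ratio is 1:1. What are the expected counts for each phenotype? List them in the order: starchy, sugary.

75, 75

The 1:1 ratio has 2 parts, so with N = 150 the expected counts are:
  starchy: 150 × 1/2 = 75
  sugary: 150 × 1/2 = 75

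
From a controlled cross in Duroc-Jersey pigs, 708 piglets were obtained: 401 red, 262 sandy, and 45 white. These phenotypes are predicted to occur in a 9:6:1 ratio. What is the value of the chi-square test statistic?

The 9:6:1 ratio has 16 parts, so with N = 708 the expected counts are:
  red: 708 × 9/16 = 398.25
  sandy: 708 × 6/16 = 265.5
  white: 708 × 1/16 = 44.25
χ² = Σ (O − E)² / E
  red: (401 − 398.25)² / 398.25 = 0.0190
  sandy: (262 − 265.5)² / 265.5 = 0.0461
  white: (45 − 44.25)² / 44.25 = 0.0127
χ² = 0.0190 + 0.0461 + 0.0127 = 0.0778 ≈ 0.078

0.078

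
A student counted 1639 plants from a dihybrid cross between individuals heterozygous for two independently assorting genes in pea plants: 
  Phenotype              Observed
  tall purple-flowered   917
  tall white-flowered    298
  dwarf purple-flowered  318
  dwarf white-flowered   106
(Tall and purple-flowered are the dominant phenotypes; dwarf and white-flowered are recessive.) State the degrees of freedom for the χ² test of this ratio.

A dihybrid F₂ with independent assortment and complete dominance at both loci gives a 9:3:3:1 phenotypic ratio.
A goodness-of-fit test with 4 phenotype classes has df = 4 − 1 = 3.

3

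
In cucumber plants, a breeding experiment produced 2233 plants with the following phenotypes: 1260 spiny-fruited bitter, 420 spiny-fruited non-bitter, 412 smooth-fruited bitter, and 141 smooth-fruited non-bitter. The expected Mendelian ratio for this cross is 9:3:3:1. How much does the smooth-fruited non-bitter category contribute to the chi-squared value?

Under the 9:3:3:1 hypothesis (Σ ratio = 16, N = 2233):
  spiny-fruited bitter: 2233 × 9/16 = 1256.0625
  spiny-fruited non-bitter: 2233 × 3/16 = 418.6875
  smooth-fruited bitter: 2233 × 3/16 = 418.6875
  smooth-fruited non-bitter: 2233 × 1/16 = 139.5625
Contribution of smooth-fruited non-bitter: (141 − 139.5625)² / 139.5625 = 0.0148

0.015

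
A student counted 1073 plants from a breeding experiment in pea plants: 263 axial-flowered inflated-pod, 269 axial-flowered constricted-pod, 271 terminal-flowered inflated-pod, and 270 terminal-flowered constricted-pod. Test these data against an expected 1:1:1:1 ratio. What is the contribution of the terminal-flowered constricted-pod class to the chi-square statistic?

0.011

Under the 1:1:1:1 hypothesis (Σ ratio = 4, N = 1073):
  axial-flowered inflated-pod: 1073 × 1/4 = 268.25
  axial-flowered constricted-pod: 1073 × 1/4 = 268.25
  terminal-flowered inflated-pod: 1073 × 1/4 = 268.25
  terminal-flowered constricted-pod: 1073 × 1/4 = 268.25
Contribution of terminal-flowered constricted-pod: (270 − 268.25)² / 268.25 = 0.0114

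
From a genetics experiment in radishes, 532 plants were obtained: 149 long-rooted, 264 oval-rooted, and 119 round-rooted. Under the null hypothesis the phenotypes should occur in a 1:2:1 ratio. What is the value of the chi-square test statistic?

3.414

Under the 1:2:1 hypothesis (Σ ratio = 4, N = 532):
  long-rooted: 532 × 1/4 = 133
  oval-rooted: 532 × 2/4 = 266
  round-rooted: 532 × 1/4 = 133
χ² = Σ (O − E)² / E
  long-rooted: (149 − 133)² / 133 = 1.9248
  oval-rooted: (264 − 266)² / 266 = 0.0150
  round-rooted: (119 − 133)² / 133 = 1.4737
χ² = 1.9248 + 0.0150 + 1.4737 = 3.4135 ≈ 3.414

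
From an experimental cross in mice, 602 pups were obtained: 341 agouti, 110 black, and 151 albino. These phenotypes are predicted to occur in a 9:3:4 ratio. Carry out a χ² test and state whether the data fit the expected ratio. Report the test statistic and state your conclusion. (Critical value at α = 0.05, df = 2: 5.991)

0.092; consistent

Expected counts for N = 602 under a 9:3:4 ratio (total parts = 16):
  agouti: 602 × 9/16 = 338.625
  black: 602 × 3/16 = 112.875
  albino: 602 × 4/16 = 150.5
χ² = Σ (O − E)² / E
  agouti: (341 − 338.625)² / 338.625 = 0.0167
  black: (110 − 112.875)² / 112.875 = 0.0732
  albino: (151 − 150.5)² / 150.5 = 0.0017
χ² = 0.0167 + 0.0732 + 0.0017 = 0.0916 ≈ 0.092
Degrees of freedom = 3 − 1 = 2; critical value at α = 0.05 is 5.991.
Since 0.092 < 5.991, we fail to reject the null hypothesis — the data are consistent with the 9:3:4 ratio.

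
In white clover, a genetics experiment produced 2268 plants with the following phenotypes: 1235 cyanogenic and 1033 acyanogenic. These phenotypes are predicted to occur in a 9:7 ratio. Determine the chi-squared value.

2.975

Under the 9:7 hypothesis (Σ ratio = 16, N = 2268):
  cyanogenic: 2268 × 9/16 = 1275.75
  acyanogenic: 2268 × 7/16 = 992.25
χ² = Σ (O − E)² / E
  cyanogenic: (1235 − 1275.75)² / 1275.75 = 1.3016
  acyanogenic: (1033 − 992.25)² / 992.25 = 1.6735
χ² = 1.3016 + 1.6735 = 2.9751 ≈ 2.975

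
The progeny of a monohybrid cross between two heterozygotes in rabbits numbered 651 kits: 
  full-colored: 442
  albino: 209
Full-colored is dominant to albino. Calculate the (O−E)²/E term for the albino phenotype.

For a monohybrid cross between heterozygotes with complete dominance, the expected phenotypic ratio is 3:1.
Under the 3:1 hypothesis (Σ ratio = 4, N = 651):
  full-colored: 651 × 3/4 = 488.25
  albino: 651 × 1/4 = 162.75
Contribution of albino: (209 − 162.75)² / 162.75 = 13.1432

13.143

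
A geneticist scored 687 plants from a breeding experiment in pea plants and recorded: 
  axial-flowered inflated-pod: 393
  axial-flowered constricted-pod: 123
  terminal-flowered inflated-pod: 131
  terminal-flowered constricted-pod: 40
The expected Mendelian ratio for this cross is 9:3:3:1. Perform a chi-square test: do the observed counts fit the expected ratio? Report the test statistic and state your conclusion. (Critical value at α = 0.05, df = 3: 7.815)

Expected counts for N = 687 under a 9:3:3:1 ratio (total parts = 16):
  axial-flowered inflated-pod: 687 × 9/16 = 386.4375
  axial-flowered constricted-pod: 687 × 3/16 = 128.8125
  terminal-flowered inflated-pod: 687 × 3/16 = 128.8125
  terminal-flowered constricted-pod: 687 × 1/16 = 42.9375
χ² = Σ (O − E)² / E
  axial-flowered inflated-pod: (393 − 386.4375)² / 386.4375 = 0.1114
  axial-flowered constricted-pod: (123 − 128.8125)² / 128.8125 = 0.2623
  terminal-flowered inflated-pod: (131 − 128.8125)² / 128.8125 = 0.0371
  terminal-flowered constricted-pod: (40 − 42.9375)² / 42.9375 = 0.2010
χ² = 0.1114 + 0.2623 + 0.0371 + 0.2010 = 0.6118 ≈ 0.612
Degrees of freedom = 4 − 1 = 3; critical value at α = 0.05 is 7.815.
Since 0.612 < 7.815, we fail to reject the null hypothesis — the data are consistent with the 9:3:3:1 ratio.

0.612; consistent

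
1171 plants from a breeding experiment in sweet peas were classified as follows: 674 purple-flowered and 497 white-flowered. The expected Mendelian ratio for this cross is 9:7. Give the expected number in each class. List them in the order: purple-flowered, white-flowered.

Under the 9:7 hypothesis (Σ ratio = 16, N = 1171):
  purple-flowered: 1171 × 9/16 = 658.6875
  white-flowered: 1171 × 7/16 = 512.3125

658.6875, 512.3125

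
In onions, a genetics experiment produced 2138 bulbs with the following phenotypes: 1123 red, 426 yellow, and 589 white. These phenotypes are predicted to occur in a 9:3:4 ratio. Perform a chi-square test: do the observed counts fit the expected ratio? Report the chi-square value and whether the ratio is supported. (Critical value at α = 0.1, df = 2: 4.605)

Total ratio parts = 16. Expected numbers out of 2138:
  red: 2138 × 9/16 = 1202.625
  yellow: 2138 × 3/16 = 400.875
  white: 2138 × 4/16 = 534.5
χ² = Σ (O − E)² / E
  red: (1123 − 1202.625)² / 1202.625 = 5.2719
  yellow: (426 − 400.875)² / 400.875 = 1.5747
  white: (589 − 534.5)² / 534.5 = 5.5571
χ² = 5.2719 + 1.5747 + 5.5571 = 12.4037 ≈ 12.404
Degrees of freedom = 3 − 1 = 2; critical value at α = 0.1 is 4.605.
Since 12.404 > 4.605, we reject the null hypothesis — the data do not fit the 9:3:4 ratio.

12.404; not consistent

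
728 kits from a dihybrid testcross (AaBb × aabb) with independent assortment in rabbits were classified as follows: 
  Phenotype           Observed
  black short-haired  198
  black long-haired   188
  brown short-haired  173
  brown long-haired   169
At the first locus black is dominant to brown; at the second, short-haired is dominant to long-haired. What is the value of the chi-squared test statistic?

2.978

A dihybrid testcross with independent assortment gives a 1:1:1:1 ratio.
Expected counts for N = 728 under a 1:1:1:1 ratio (total parts = 4):
  black short-haired: 728 × 1/4 = 182
  black long-haired: 728 × 1/4 = 182
  brown short-haired: 728 × 1/4 = 182
  brown long-haired: 728 × 1/4 = 182
χ² = Σ (O − E)² / E
  black short-haired: (198 − 182)² / 182 = 1.4066
  black long-haired: (188 − 182)² / 182 = 0.1978
  brown short-haired: (173 − 182)² / 182 = 0.4451
  brown long-haired: (169 − 182)² / 182 = 0.9286
χ² = 1.4066 + 0.1978 + 0.4451 + 0.9286 = 2.9781 ≈ 2.978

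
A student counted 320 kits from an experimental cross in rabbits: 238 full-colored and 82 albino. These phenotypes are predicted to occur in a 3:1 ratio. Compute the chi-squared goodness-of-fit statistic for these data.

Under the 3:1 hypothesis (Σ ratio = 4, N = 320):
  full-colored: 320 × 3/4 = 240
  albino: 320 × 1/4 = 80
χ² = Σ (O − E)² / E
  full-colored: (238 − 240)² / 240 = 0.0167
  albino: (82 − 80)² / 80 = 0.0500
χ² = 0.0167 + 0.0500 = 0.0667 ≈ 0.067

0.067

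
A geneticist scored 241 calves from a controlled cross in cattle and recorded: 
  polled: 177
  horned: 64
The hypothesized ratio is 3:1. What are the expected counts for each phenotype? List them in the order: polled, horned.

180.75, 60.25

The 3:1 ratio has 4 parts, so with N = 241 the expected counts are:
  polled: 241 × 3/4 = 180.75
  horned: 241 × 1/4 = 60.25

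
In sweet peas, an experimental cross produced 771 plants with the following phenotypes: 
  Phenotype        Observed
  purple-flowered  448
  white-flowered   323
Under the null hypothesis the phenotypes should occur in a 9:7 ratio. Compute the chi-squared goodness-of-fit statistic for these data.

Expected counts for N = 771 under a 9:7 ratio (total parts = 16):
  purple-flowered: 771 × 9/16 = 433.6875
  white-flowered: 771 × 7/16 = 337.3125
χ² = Σ (O − E)² / E
  purple-flowered: (448 − 433.6875)² / 433.6875 = 0.4723
  white-flowered: (323 − 337.3125)² / 337.3125 = 0.6073
χ² = 0.4723 + 0.6073 = 1.0796 ≈ 1.080

1.080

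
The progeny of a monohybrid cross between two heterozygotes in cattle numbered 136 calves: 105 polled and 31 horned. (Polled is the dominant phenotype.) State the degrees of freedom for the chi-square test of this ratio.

1

For a monohybrid cross between heterozygotes with complete dominance, the expected phenotypic ratio is 3:1.
A goodness-of-fit test with 2 phenotype classes has df = 2 − 1 = 1.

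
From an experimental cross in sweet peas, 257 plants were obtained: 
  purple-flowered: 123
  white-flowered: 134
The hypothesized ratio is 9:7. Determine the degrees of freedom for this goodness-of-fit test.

A goodness-of-fit test with 2 phenotype classes has df = 2 − 1 = 1.

1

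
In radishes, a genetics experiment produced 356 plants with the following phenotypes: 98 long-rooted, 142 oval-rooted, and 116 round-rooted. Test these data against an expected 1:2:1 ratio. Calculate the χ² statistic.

Under the 1:2:1 hypothesis (Σ ratio = 4, N = 356):
  long-rooted: 356 × 1/4 = 89
  oval-rooted: 356 × 2/4 = 178
  round-rooted: 356 × 1/4 = 89
χ² = Σ (O − E)² / E
  long-rooted: (98 − 89)² / 89 = 0.9101
  oval-rooted: (142 − 178)² / 178 = 7.2809
  round-rooted: (116 − 89)² / 89 = 8.1910
χ² = 0.9101 + 7.2809 + 8.1910 = 16.382

16.382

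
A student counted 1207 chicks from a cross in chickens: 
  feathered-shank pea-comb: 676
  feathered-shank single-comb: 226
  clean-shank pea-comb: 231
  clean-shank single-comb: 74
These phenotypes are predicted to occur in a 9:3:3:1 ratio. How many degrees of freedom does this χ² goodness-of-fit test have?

A goodness-of-fit test with 4 phenotype classes has df = 4 − 1 = 3.

3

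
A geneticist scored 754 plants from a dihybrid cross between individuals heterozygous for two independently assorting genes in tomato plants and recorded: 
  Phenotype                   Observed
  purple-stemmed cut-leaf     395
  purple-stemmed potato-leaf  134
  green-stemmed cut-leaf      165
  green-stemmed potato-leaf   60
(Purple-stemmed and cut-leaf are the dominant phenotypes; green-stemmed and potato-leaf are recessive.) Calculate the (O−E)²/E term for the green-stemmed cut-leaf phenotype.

A dihybrid F₂ with independent assortment and complete dominance at both loci gives a 9:3:3:1 phenotypic ratio.
Total ratio parts = 16. Expected numbers out of 754:
  purple-stemmed cut-leaf: 754 × 9/16 = 424.125
  purple-stemmed potato-leaf: 754 × 3/16 = 141.375
  green-stemmed cut-leaf: 754 × 3/16 = 141.375
  green-stemmed potato-leaf: 754 × 1/16 = 47.125
Contribution of green-stemmed cut-leaf: (165 − 141.375)² / 141.375 = 3.9479

3.948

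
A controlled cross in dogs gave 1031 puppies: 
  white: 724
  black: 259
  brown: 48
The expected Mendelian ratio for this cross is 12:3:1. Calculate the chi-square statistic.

29.651

Expected counts for N = 1031 under a 12:3:1 ratio (total parts = 16):
  white: 1031 × 12/16 = 773.25
  black: 1031 × 3/16 = 193.3125
  brown: 1031 × 1/16 = 64.4375
χ² = Σ (O − E)² / E
  white: (724 − 773.25)² / 773.25 = 3.1368
  black: (259 − 193.3125)² / 193.3125 = 22.3206
  brown: (48 − 64.4375)² / 64.4375 = 4.1931
χ² = 3.1368 + 22.3206 + 4.1931 = 29.6505 ≈ 29.651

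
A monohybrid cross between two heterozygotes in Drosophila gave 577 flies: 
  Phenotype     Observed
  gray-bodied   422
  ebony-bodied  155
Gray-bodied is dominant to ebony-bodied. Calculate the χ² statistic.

For a monohybrid cross between heterozygotes with complete dominance, the expected phenotypic ratio is 3:1.
Total ratio parts = 4. Expected numbers out of 577:
  gray-bodied: 577 × 3/4 = 432.75
  ebony-bodied: 577 × 1/4 = 144.25
χ² = Σ (O − E)² / E
  gray-bodied: (422 − 432.75)² / 432.75 = 0.2670
  ebony-bodied: (155 − 144.25)² / 144.25 = 0.8011
χ² = 0.2670 + 0.8011 = 1.0681 ≈ 1.068

1.068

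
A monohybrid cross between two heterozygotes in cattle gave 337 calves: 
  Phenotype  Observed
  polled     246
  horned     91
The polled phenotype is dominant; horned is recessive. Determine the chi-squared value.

0.721

For a monohybrid cross between heterozygotes with complete dominance, the expected phenotypic ratio is 3:1.
Total ratio parts = 4. Expected numbers out of 337:
  polled: 337 × 3/4 = 252.75
  horned: 337 × 1/4 = 84.25
χ² = Σ (O − E)² / E
  polled: (246 − 252.75)² / 252.75 = 0.1803
  horned: (91 − 84.25)² / 84.25 = 0.5408
χ² = 0.1803 + 0.5408 = 0.7211 ≈ 0.721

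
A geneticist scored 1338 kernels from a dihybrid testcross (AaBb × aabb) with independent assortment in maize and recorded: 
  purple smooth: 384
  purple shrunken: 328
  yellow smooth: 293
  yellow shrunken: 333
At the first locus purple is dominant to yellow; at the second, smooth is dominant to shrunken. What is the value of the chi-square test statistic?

A dihybrid testcross with independent assortment gives a 1:1:1:1 ratio.
Expected counts for N = 1338 under a 1:1:1:1 ratio (total parts = 4):
  purple smooth: 1338 × 1/4 = 334.5
  purple shrunken: 1338 × 1/4 = 334.5
  yellow smooth: 1338 × 1/4 = 334.5
  yellow shrunken: 1338 × 1/4 = 334.5
χ² = Σ (O − E)² / E
  purple smooth: (384 − 334.5)² / 334.5 = 7.3251
  purple shrunken: (328 − 334.5)² / 334.5 = 0.1263
  yellow smooth: (293 − 334.5)² / 334.5 = 5.1487
  yellow shrunken: (333 − 334.5)² / 334.5 = 0.0067
χ² = 7.3251 + 0.1263 + 5.1487 + 0.0067 = 12.6068 ≈ 12.607

12.607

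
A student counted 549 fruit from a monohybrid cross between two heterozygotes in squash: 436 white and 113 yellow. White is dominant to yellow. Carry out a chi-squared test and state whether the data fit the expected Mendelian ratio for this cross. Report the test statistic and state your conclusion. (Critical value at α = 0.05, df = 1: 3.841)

For a monohybrid cross between heterozygotes with complete dominance, the expected phenotypic ratio is 3:1.
Expected counts for N = 549 under a 3:1 ratio (total parts = 4):
  white: 549 × 3/4 = 411.75
  yellow: 549 × 1/4 = 137.25
χ² = Σ (O − E)² / E
  white: (436 − 411.75)² / 411.75 = 1.4282
  yellow: (113 − 137.25)² / 137.25 = 4.2846
χ² = 1.4282 + 4.2846 = 5.7128 ≈ 5.713
Degrees of freedom = 2 − 1 = 1; critical value at α = 0.05 is 3.841.
Since 5.713 > 3.841, we reject the null hypothesis — the data do not fit the 3:1 ratio.

5.713; not consistent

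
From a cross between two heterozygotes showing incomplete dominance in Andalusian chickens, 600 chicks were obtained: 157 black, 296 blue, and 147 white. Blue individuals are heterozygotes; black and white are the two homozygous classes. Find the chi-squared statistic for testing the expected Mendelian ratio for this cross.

0.440

With incomplete dominance, a heterozygote × heterozygote cross gives a 1:2:1 phenotypic ratio.
The 1:2:1 ratio has 4 parts, so with N = 600 the expected counts are:
  black: 600 × 1/4 = 150
  blue: 600 × 2/4 = 300
  white: 600 × 1/4 = 150
χ² = Σ (O − E)² / E
  black: (157 − 150)² / 150 = 0.3267
  blue: (296 − 300)² / 300 = 0.0533
  white: (147 − 150)² / 150 = 0.0600
χ² = 0.3267 + 0.0533 + 0.0600 = 0.440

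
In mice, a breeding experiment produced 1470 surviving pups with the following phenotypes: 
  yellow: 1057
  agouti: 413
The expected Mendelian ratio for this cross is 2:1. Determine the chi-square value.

18.150

Under the 2:1 hypothesis (Σ ratio = 3, N = 1470):
  yellow: 1470 × 2/3 = 980
  agouti: 1470 × 1/3 = 490
χ² = Σ (O − E)² / E
  yellow: (1057 − 980)² / 980 = 6.0500
  agouti: (413 − 490)² / 490 = 12.1000
χ² = 6.0500 + 12.1000 = 18.150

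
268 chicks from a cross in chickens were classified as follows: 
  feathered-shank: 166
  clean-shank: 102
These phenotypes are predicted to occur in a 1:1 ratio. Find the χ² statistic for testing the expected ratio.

15.284

Under the 1:1 hypothesis (Σ ratio = 2, N = 268):
  feathered-shank: 268 × 1/2 = 134
  clean-shank: 268 × 1/2 = 134
χ² = Σ (O − E)² / E
  feathered-shank: (166 − 134)² / 134 = 7.6418
  clean-shank: (102 − 134)² / 134 = 7.6418
χ² = 7.6418 + 7.6418 = 15.2836 ≈ 15.284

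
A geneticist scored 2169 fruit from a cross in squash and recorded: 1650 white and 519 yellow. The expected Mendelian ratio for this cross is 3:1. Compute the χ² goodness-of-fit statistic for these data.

Expected counts for N = 2169 under a 3:1 ratio (total parts = 4):
  white: 2169 × 3/4 = 1626.75
  yellow: 2169 × 1/4 = 542.25
χ² = Σ (O − E)² / E
  white: (1650 − 1626.75)² / 1626.75 = 0.3323
  yellow: (519 − 542.25)² / 542.25 = 0.9969
χ² = 0.3323 + 0.9969 = 1.3292 ≈ 1.329

1.329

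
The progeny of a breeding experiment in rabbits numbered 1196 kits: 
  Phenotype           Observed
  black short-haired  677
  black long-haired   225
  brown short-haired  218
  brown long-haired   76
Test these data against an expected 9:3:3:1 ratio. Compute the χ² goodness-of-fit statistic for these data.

Under the 9:3:3:1 hypothesis (Σ ratio = 16, N = 1196):
  black short-haired: 1196 × 9/16 = 672.75
  black long-haired: 1196 × 3/16 = 224.25
  brown short-haired: 1196 × 3/16 = 224.25
  brown long-haired: 1196 × 1/16 = 74.75
χ² = Σ (O − E)² / E
  black short-haired: (677 − 672.75)² / 672.75 = 0.0268
  black long-haired: (225 − 224.25)² / 224.25 = 0.0025
  brown short-haired: (218 − 224.25)² / 224.25 = 0.1742
  brown long-haired: (76 − 74.75)² / 74.75 = 0.0209
χ² = 0.0268 + 0.0025 + 0.1742 + 0.0209 = 0.2244 ≈ 0.224

0.224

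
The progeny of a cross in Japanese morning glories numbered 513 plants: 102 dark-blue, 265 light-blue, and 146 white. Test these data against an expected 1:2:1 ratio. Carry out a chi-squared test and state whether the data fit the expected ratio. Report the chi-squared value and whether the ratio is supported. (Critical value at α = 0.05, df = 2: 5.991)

Under the 1:2:1 hypothesis (Σ ratio = 4, N = 513):
  dark-blue: 513 × 1/4 = 128.25
  light-blue: 513 × 2/4 = 256.5
  white: 513 × 1/4 = 128.25
χ² = Σ (O − E)² / E
  dark-blue: (102 − 128.25)² / 128.25 = 5.3728
  light-blue: (265 − 256.5)² / 256.5 = 0.2817
  white: (146 − 128.25)² / 128.25 = 2.4566
χ² = 5.3728 + 0.2817 + 2.4566 = 8.1111 ≈ 8.111
Degrees of freedom = 3 − 1 = 2; critical value at α = 0.05 is 5.991.
Since 8.111 > 5.991, we reject the null hypothesis — the data do not fit the 1:2:1 ratio.

8.111; not consistent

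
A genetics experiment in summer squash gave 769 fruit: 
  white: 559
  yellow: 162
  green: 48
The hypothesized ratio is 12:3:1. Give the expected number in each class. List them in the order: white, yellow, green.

The 12:3:1 ratio has 16 parts, so with N = 769 the expected counts are:
  white: 769 × 12/16 = 576.75
  yellow: 769 × 3/16 = 144.1875
  green: 769 × 1/16 = 48.0625

576.75, 144.1875, 48.0625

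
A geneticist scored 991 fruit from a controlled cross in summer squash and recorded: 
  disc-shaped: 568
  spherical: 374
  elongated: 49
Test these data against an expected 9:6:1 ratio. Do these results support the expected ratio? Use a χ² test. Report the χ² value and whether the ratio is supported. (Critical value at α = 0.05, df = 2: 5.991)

2.918; consistent

Total ratio parts = 16. Expected numbers out of 991:
  disc-shaped: 991 × 9/16 = 557.4375
  spherical: 991 × 6/16 = 371.625
  elongated: 991 × 1/16 = 61.9375
χ² = Σ (O − E)² / E
  disc-shaped: (568 − 557.4375)² / 557.4375 = 0.2001
  spherical: (374 − 371.625)² / 371.625 = 0.0152
  elongated: (49 − 61.9375)² / 61.9375 = 2.7024
χ² = 0.2001 + 0.0152 + 2.7024 = 2.9177 ≈ 2.918
Degrees of freedom = 3 − 1 = 2; critical value at α = 0.05 is 5.991.
Since 2.918 < 5.991, we fail to reject the null hypothesis — the data are consistent with the 9:6:1 ratio.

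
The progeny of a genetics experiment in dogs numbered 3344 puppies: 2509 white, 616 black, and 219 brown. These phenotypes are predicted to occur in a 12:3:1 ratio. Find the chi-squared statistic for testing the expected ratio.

0.672

Expected counts for N = 3344 under a 12:3:1 ratio (total parts = 16):
  white: 3344 × 12/16 = 2508
  black: 3344 × 3/16 = 627
  brown: 3344 × 1/16 = 209
χ² = Σ (O − E)² / E
  white: (2509 − 2508)² / 2508 = 0.0004
  black: (616 − 627)² / 627 = 0.1930
  brown: (219 − 209)² / 209 = 0.4785
χ² = 0.0004 + 0.1930 + 0.4785 = 0.6719 ≈ 0.672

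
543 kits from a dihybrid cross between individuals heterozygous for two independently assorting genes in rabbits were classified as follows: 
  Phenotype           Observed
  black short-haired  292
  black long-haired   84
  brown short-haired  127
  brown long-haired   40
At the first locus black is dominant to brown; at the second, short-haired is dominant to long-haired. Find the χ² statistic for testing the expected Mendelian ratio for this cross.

11.022

A dihybrid F₂ with independent assortment and complete dominance at both loci gives a 9:3:3:1 phenotypic ratio.
Total ratio parts = 16. Expected numbers out of 543:
  black short-haired: 543 × 9/16 = 305.4375
  black long-haired: 543 × 3/16 = 101.8125
  brown short-haired: 543 × 3/16 = 101.8125
  brown long-haired: 543 × 1/16 = 33.9375
χ² = Σ (O − E)² / E
  black short-haired: (292 − 305.4375)² / 305.4375 = 0.5912
  black long-haired: (84 − 101.8125)² / 101.8125 = 3.1164
  brown short-haired: (127 − 101.8125)² / 101.8125 = 6.2312
  brown long-haired: (40 − 33.9375)² / 33.9375 = 1.0830
χ² = 0.5912 + 3.1164 + 6.2312 + 1.0830 = 11.0218 ≈ 11.022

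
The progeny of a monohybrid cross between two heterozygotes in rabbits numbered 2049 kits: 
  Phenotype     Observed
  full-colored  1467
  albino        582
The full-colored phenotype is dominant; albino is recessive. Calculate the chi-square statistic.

12.663

For a monohybrid cross between heterozygotes with complete dominance, the expected phenotypic ratio is 3:1.
Total ratio parts = 4. Expected numbers out of 2049:
  full-colored: 2049 × 3/4 = 1536.75
  albino: 2049 × 1/4 = 512.25
χ² = Σ (O − E)² / E
  full-colored: (1467 − 1536.75)² / 1536.75 = 3.1658
  albino: (582 − 512.25)² / 512.25 = 9.4974
χ² = 3.1658 + 9.4974 = 12.6632 ≈ 12.663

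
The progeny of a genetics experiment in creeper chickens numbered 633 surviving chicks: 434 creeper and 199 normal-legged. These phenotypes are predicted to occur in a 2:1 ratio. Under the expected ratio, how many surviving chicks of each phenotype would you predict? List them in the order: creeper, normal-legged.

Total ratio parts = 3. Expected numbers out of 633:
  creeper: 633 × 2/3 = 422
  normal-legged: 633 × 1/3 = 211

422, 211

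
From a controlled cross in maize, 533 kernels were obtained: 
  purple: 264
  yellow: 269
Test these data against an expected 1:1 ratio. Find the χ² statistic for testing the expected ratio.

0.047

Under the 1:1 hypothesis (Σ ratio = 2, N = 533):
  purple: 533 × 1/2 = 266.5
  yellow: 533 × 1/2 = 266.5
χ² = Σ (O − E)² / E
  purple: (264 − 266.5)² / 266.5 = 0.0235
  yellow: (269 − 266.5)² / 266.5 = 0.0235
χ² = 0.0235 + 0.0235 = 0.047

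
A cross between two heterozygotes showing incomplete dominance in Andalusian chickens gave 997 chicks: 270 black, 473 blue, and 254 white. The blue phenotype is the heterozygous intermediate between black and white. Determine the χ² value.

3.122

With incomplete dominance, a heterozygote × heterozygote cross gives a 1:2:1 phenotypic ratio.
Expected counts for N = 997 under a 1:2:1 ratio (total parts = 4):
  black: 997 × 1/4 = 249.25
  blue: 997 × 2/4 = 498.5
  white: 997 × 1/4 = 249.25
χ² = Σ (O − E)² / E
  black: (270 − 249.25)² / 249.25 = 1.7274
  blue: (473 − 498.5)² / 498.5 = 1.3044
  white: (254 − 249.25)² / 249.25 = 0.0905
χ² = 1.7274 + 1.3044 + 0.0905 = 3.1223 ≈ 3.122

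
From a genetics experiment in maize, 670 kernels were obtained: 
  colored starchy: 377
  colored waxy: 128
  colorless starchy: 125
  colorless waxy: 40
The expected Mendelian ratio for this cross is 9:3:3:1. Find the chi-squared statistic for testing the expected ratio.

Expected counts for N = 670 under a 9:3:3:1 ratio (total parts = 16):
  colored starchy: 670 × 9/16 = 376.875
  colored waxy: 670 × 3/16 = 125.625
  colorless starchy: 670 × 3/16 = 125.625
  colorless waxy: 670 × 1/16 = 41.875
χ² = Σ (O − E)² / E
  colored starchy: (377 − 376.875)² / 376.875 = 0.0000
  colored waxy: (128 − 125.625)² / 125.625 = 0.0449
  colorless starchy: (125 − 125.625)² / 125.625 = 0.0031
  colorless waxy: (40 − 41.875)² / 41.875 = 0.0840
χ² = 0.0000 + 0.0449 + 0.0031 + 0.0840 = 0.132

0.132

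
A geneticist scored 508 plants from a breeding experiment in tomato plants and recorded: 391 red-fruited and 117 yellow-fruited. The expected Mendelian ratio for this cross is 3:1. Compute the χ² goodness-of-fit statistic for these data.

Expected counts for N = 508 under a 3:1 ratio (total parts = 4):
  red-fruited: 508 × 3/4 = 381
  yellow-fruited: 508 × 1/4 = 127
χ² = Σ (O − E)² / E
  red-fruited: (391 − 381)² / 381 = 0.2625
  yellow-fruited: (117 − 127)² / 127 = 0.7874
χ² = 0.2625 + 0.7874 = 1.0499 ≈ 1.050

1.050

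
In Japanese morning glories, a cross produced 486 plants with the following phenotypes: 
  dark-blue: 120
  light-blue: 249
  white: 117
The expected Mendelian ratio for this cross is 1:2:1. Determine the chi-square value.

0.333

Under the 1:2:1 hypothesis (Σ ratio = 4, N = 486):
  dark-blue: 486 × 1/4 = 121.5
  light-blue: 486 × 2/4 = 243
  white: 486 × 1/4 = 121.5
χ² = Σ (O − E)² / E
  dark-blue: (120 − 121.5)² / 121.5 = 0.0185
  light-blue: (249 − 243)² / 243 = 0.1481
  white: (117 − 121.5)² / 121.5 = 0.1667
χ² = 0.0185 + 0.1481 + 0.1667 = 0.3333 ≈ 0.333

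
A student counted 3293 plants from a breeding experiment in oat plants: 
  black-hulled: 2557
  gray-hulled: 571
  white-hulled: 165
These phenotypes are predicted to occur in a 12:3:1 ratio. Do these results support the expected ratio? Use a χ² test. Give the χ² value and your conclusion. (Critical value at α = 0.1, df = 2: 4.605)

14.668; not consistent

The 12:3:1 ratio has 16 parts, so with N = 3293 the expected counts are:
  black-hulled: 3293 × 12/16 = 2469.75
  gray-hulled: 3293 × 3/16 = 617.4375
  white-hulled: 3293 × 1/16 = 205.8125
χ² = Σ (O − E)² / E
  black-hulled: (2557 − 2469.75)² / 2469.75 = 3.0823
  gray-hulled: (571 − 617.4375)² / 617.4375 = 3.4926
  white-hulled: (165 − 205.8125)² / 205.8125 = 8.0931
χ² = 3.0823 + 3.4926 + 8.0931 = 14.668
Degrees of freedom = 3 − 1 = 2; critical value at α = 0.1 is 4.605.
Since 14.668 > 4.605, we reject the null hypothesis — the data do not fit the 12:3:1 ratio.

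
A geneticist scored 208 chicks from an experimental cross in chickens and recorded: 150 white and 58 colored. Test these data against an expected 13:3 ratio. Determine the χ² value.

Under the 13:3 hypothesis (Σ ratio = 16, N = 208):
  white: 208 × 13/16 = 169
  colored: 208 × 3/16 = 39
χ² = Σ (O − E)² / E
  white: (150 − 169)² / 169 = 2.1361
  colored: (58 − 39)² / 39 = 9.2564
χ² = 2.1361 + 9.2564 = 11.3925 ≈ 11.393

11.393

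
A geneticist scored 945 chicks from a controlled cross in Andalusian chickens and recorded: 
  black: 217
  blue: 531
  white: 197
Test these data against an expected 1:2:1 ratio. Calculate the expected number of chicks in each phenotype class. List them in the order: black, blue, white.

The 1:2:1 ratio has 4 parts, so with N = 945 the expected counts are:
  black: 945 × 1/4 = 236.25
  blue: 945 × 2/4 = 472.5
  white: 945 × 1/4 = 236.25

236.25, 472.5, 236.25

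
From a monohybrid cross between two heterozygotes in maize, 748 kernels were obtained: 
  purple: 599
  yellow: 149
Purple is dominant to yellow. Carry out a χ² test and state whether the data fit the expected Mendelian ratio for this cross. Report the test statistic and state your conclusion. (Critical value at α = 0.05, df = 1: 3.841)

10.296; not consistent

For a monohybrid cross between heterozygotes with complete dominance, the expected phenotypic ratio is 3:1.
Under the 3:1 hypothesis (Σ ratio = 4, N = 748):
  purple: 748 × 3/4 = 561
  yellow: 748 × 1/4 = 187
χ² = Σ (O − E)² / E
  purple: (599 − 561)² / 561 = 2.5740
  yellow: (149 − 187)² / 187 = 7.7219
χ² = 2.5740 + 7.7219 = 10.2959 ≈ 10.296
Degrees of freedom = 2 − 1 = 1; critical value at α = 0.05 is 3.841.
Since 10.296 > 3.841, we reject the null hypothesis — the data do not fit the 3:1 ratio.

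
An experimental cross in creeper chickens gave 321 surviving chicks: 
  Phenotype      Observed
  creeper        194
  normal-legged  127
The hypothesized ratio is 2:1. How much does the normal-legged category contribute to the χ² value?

Total ratio parts = 3. Expected numbers out of 321:
  creeper: 321 × 2/3 = 214
  normal-legged: 321 × 1/3 = 107
Contribution of normal-legged: (127 − 107)² / 107 = 3.7383

3.738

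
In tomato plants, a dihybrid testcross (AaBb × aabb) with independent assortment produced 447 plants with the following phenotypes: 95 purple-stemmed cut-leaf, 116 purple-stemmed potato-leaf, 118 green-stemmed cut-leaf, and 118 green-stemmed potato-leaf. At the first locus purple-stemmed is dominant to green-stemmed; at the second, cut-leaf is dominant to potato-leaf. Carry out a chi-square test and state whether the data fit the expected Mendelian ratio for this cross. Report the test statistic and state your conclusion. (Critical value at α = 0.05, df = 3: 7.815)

A dihybrid testcross with independent assortment gives a 1:1:1:1 ratio.
Total ratio parts = 4. Expected numbers out of 447:
  purple-stemmed cut-leaf: 447 × 1/4 = 111.75
  purple-stemmed potato-leaf: 447 × 1/4 = 111.75
  green-stemmed cut-leaf: 447 × 1/4 = 111.75
  green-stemmed potato-leaf: 447 × 1/4 = 111.75
χ² = Σ (O − E)² / E
  purple-stemmed cut-leaf: (95 − 111.75)² / 111.75 = 2.5106
  purple-stemmed potato-leaf: (116 − 111.75)² / 111.75 = 0.1616
  green-stemmed cut-leaf: (118 − 111.75)² / 111.75 = 0.3496
  green-stemmed potato-leaf: (118 − 111.75)² / 111.75 = 0.3496
χ² = 2.5106 + 0.1616 + 0.3496 + 0.3496 = 3.3714 ≈ 3.371
Degrees of freedom = 4 − 1 = 3; critical value at α = 0.05 is 7.815.
Since 3.371 < 7.815, we fail to reject the null hypothesis — the data are consistent with the 1:1:1:1 ratio.

3.371; consistent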